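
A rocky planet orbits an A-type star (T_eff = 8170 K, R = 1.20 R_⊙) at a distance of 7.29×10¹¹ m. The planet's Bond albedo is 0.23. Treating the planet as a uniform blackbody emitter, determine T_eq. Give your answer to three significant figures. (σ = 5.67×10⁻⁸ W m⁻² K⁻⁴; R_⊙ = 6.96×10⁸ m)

R_⋆ = 1.20 × 6.96×10⁸ = 8.35×10⁸ m.
L = 4πR_⋆²σT_⋆⁴ = 4π(8.35×10⁸)² × 5.67×10⁻⁸ × (8170)⁴ = 2.21×10²⁷ W.
S = L/(4πd²) = 332 W m⁻².
Energy balance: absorbed = emitted ⇒ πR²·S(1−A) = 4πR²·σT_eq⁴, so T_eq⁴ = S(1−A)/(4σ).
T_eq = [332 × 0.77 / (4 × 5.67×10⁻⁸)]^(1/4) = (1.13×10⁹)^(1/4) = 183 K.

T_eq ≈ 183 K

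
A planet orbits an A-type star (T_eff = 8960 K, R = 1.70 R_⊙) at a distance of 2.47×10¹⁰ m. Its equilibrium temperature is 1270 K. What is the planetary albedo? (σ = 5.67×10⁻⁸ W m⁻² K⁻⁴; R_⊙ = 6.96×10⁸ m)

R_⋆ = 1.70 × 6.96×10⁸ = 1.18×10⁹ m.
L = 4πR_⋆²σT_⋆⁴ = 4π(1.18×10⁹)² × 5.67×10⁻⁸ × (8960)⁴ = 6.43×10²⁷ W.
S = L/(4πd²) = 8.39×10⁵ W m⁻².
From T_eq⁴ = S(1−A)/(4σ): 1−A = 4σT_eq⁴/S.
1−A = 4 × 5.67×10⁻⁸ × (1270)⁴ / 8.39×10⁵ = 0.704.

A ≈ 0.30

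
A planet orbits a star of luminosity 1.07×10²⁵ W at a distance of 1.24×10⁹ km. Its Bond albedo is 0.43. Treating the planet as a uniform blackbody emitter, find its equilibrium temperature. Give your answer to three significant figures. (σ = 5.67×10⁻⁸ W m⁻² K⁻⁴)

d = 1.24×10⁹ km = 1.24×10¹² m.
Flux: S = L/(4πd²) = 1.07×10²⁵/(4π×(1.24×10¹²)²) = 0.554 W m⁻².
Energy balance: absorbed = emitted ⇒ πR²·S(1−A) = 4πR²·σT_eq⁴, so T_eq⁴ = S(1−A)/(4σ).
T_eq = [0.554 × 0.57 / (4 × 5.67×10⁻⁸)]^(1/4) = (1.39×10⁶)^(1/4) = 34.3 K.

T_eq ≈ 34.3 K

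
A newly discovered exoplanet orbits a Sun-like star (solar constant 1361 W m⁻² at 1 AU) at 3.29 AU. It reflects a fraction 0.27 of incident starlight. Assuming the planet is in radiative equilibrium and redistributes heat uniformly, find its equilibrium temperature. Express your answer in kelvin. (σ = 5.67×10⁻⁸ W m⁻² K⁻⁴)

T_eq ≈ 142 K

Flux at 3.29 AU: S = 1361/3.29² = 126 W m⁻².
Energy balance: absorbed = emitted ⇒ πR²·S(1−A) = 4πR²·σT_eq⁴, so T_eq⁴ = S(1−A)/(4σ).
T_eq = [126 × 0.73 / (4 × 5.67×10⁻⁸)]^(1/4) = (4.05×10⁸)^(1/4) = 142 K.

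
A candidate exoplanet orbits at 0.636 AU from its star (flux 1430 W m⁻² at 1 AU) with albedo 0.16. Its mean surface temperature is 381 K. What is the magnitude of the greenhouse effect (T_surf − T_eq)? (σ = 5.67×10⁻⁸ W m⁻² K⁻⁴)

ΔT ≈ 42.7 K

S = 1430/0.636² = 3535 W m⁻².
T_eq = [S(1−A)/(4σ)]^(1/4) = [3535×0.84/(4×5.67×10⁻⁸)]^(1/4) = 338.3 K.
ΔT = T_surf − T_eq = 381 − 338.3.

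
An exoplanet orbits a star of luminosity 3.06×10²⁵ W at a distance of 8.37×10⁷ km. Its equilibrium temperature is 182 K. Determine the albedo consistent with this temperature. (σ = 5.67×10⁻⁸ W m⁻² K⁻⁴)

d = 8.37×10⁷ km = 8.37×10¹⁰ m.
Flux: S = L/(4πd²) = 3.06×10²⁵/(4π×(8.37×10¹⁰)²) = 348 W m⁻².
From T_eq⁴ = S(1−A)/(4σ): 1−A = 4σT_eq⁴/S.
1−A = 4 × 5.67×10⁻⁸ × (182)⁴ / 348 = 0.716.

A ≈ 0.28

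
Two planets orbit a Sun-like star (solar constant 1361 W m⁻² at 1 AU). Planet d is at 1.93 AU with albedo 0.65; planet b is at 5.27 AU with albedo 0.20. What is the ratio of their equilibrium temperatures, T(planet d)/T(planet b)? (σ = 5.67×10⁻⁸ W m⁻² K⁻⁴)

T₁/T₂ ≈ 1.344

T_eq = [S₀(1−A)/(4σd²)]^(1/4), so T ∝ (1−A)^(1/4) / √d.
T₁ = [1361×0.35/(4×5.67×10⁻⁸×1.93²)]^(1/4) = 154.10 K.
T₂ = [1361×0.80/(4×5.67×10⁻⁸×5.27²)]^(1/4) = 114.66 K.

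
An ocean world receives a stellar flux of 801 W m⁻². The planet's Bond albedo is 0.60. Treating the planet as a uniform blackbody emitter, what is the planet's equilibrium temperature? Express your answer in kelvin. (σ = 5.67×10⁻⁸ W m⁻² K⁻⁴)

Energy balance: absorbed = emitted ⇒ πR²·S(1−A) = 4πR²·σT_eq⁴, so T_eq⁴ = S(1−A)/(4σ).
T_eq = [801 × 0.40 / (4 × 5.67×10⁻⁸)]^(1/4) = (1.41×10⁹)^(1/4) = 194 K.

T_eq ≈ 194 K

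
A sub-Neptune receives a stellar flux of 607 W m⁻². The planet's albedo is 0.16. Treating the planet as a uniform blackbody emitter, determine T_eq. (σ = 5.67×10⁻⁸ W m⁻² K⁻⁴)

Energy balance: absorbed = emitted ⇒ πR²·S(1−A) = 4πR²·σT_eq⁴, so T_eq⁴ = S(1−A)/(4σ).
T_eq = [607 × 0.84 / (4 × 5.67×10⁻⁸)]^(1/4) = (2.25×10⁹)^(1/4) = 218 K.

T_eq ≈ 218 K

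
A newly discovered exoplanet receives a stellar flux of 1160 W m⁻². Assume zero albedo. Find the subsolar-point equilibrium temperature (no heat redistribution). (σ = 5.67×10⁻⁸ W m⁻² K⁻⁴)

At the subsolar point the surface absorbs S(1−A) and emits σT⁴ per unit area — no factor of 4, since only the local patch is in balance.
T = [1160 × 1.00 / 5.67×10⁻⁸]^(1/4) = (2.05×10¹⁰)^(1/4) = 378 K.

T_ss ≈ 378 K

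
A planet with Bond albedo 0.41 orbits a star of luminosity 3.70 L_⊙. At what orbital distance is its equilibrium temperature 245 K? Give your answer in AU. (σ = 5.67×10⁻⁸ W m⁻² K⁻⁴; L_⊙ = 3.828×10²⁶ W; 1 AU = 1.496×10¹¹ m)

d ≈ 1.91 AU

L = 3.70 × 3.828×10²⁶ = 1.42×10²⁷ W.
From T_eq⁴ = L(1−A)/(16πσd²): d = √[L(1−A)/(16πσT_eq⁴)].
d = √[1.42×10²⁷ × 0.59 / (16π × 5.67×10⁻⁸ × (245)⁴)] = 2.85×10¹¹ m = 1.91 AU.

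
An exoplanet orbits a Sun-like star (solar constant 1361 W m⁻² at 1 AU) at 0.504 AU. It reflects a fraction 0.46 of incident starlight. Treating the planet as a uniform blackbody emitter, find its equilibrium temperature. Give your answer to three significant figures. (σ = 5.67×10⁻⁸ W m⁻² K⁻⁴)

T_eq ≈ 336 K

Flux at 0.504 AU: S = 1361/0.504² = 5360 W m⁻².
Energy balance: absorbed = emitted ⇒ πR²·S(1−A) = 4πR²·σT_eq⁴, so T_eq⁴ = S(1−A)/(4σ).
T_eq = [5360 × 0.54 / (4 × 5.67×10⁻⁸)]^(1/4) = (1.28×10¹⁰)^(1/4) = 336 K.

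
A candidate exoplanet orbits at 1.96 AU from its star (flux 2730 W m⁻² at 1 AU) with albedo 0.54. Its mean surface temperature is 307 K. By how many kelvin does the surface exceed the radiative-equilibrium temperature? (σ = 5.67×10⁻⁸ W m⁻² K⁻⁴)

S = 2730/1.96² = 710.6 W m⁻².
T_eq = [S(1−A)/(4σ)]^(1/4) = [710.6×0.46/(4×5.67×10⁻⁸)]^(1/4) = 194.8 K.
ΔT = T_surf − T_eq = 307 − 194.8.

ΔT ≈ 112.2 K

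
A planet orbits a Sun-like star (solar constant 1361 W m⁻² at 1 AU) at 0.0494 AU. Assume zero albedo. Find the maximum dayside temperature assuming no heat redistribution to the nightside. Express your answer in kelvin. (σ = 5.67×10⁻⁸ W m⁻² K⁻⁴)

Flux at 0.0494 AU: S = 1361/0.0494² = 5.58×10⁵ W m⁻².
With no redistribution each surface element balances locally: S(1−A) = σT⁴.
T = [5.58×10⁵ × 1.00 / 5.67×10⁻⁸]^(1/4) = (9.84×10¹²)^(1/4) = 1770 K.

T_ss ≈ 1770 K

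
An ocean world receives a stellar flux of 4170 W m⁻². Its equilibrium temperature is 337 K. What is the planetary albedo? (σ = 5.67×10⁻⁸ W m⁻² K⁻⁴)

From T_eq⁴ = S(1−A)/(4σ): 1−A = 4σT_eq⁴/S.
1−A = 4 × 5.67×10⁻⁸ × (337)⁴ / 4170 = 0.701.

A ≈ 0.30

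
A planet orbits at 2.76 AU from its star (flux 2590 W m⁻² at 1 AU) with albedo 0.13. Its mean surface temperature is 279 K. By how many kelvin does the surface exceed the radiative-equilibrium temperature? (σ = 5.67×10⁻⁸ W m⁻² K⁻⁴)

ΔT ≈ 89.0 K

S = 2590/2.76² = 340.0 W m⁻².
T_eq = [S(1−A)/(4σ)]^(1/4) = [340.0×0.87/(4×5.67×10⁻⁸)]^(1/4) = 190.0 K.
ΔT = T_surf − T_eq = 279 − 190.0.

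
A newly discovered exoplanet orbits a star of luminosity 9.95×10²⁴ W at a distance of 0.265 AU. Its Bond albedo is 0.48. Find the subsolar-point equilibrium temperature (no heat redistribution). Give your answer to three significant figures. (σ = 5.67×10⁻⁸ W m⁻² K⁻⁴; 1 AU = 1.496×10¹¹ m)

T_ss ≈ 261 K

d = 0.265 AU = 3.96×10¹⁰ m.
Flux: S = L/(4πd²) = 9.95×10²⁴/(4π×(3.96×10¹⁰)²) = 504 W m⁻².
At the subsolar point the surface absorbs S(1−A) and emits σT⁴ per unit area — no factor of 4, since only the local patch is in balance.
T = [504 × 0.52 / 5.67×10⁻⁸]^(1/4) = (4.62×10⁹)^(1/4) = 261 K.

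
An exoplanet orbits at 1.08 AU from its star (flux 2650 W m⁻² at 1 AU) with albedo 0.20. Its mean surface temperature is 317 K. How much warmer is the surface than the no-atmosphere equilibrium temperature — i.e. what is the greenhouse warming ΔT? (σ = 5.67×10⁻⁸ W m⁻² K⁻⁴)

S = 2650/1.08² = 2272 W m⁻².
T_eq = [S(1−A)/(4σ)]^(1/4) = [2272×0.80/(4×5.67×10⁻⁸)]^(1/4) = 299.2 K.
ΔT = T_surf − T_eq = 317 − 299.2.

ΔT ≈ 17.8 K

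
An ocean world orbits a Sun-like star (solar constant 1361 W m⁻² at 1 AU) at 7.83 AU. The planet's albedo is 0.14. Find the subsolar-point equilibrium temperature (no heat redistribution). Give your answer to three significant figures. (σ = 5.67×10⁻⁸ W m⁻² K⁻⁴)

Flux at 7.83 AU: S = 1361/7.83² = 22.2 W m⁻².
At the subsolar point the surface absorbs S(1−A) and emits σT⁴ per unit area — no factor of 4, since only the local patch is in balance.
T = [22.2 × 0.86 / 5.67×10⁻⁸]^(1/4) = (3.37×10⁸)^(1/4) = 135 K.

T_ss ≈ 135 K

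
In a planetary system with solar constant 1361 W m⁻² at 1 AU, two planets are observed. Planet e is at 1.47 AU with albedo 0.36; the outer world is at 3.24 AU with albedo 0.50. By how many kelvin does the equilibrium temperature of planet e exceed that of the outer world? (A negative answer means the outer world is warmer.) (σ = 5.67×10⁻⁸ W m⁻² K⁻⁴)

T_eq = [S₀(1−A)/(4σd²)]^(1/4), so T ∝ (1−A)^(1/4) / √d.
T₁ = [1361×0.64/(4×5.67×10⁻⁸×1.47²)]^(1/4) = 205.32 K.
T₂ = [1361×0.50/(4×5.67×10⁻⁸×3.24²)]^(1/4) = 130.02 K.

ΔT ≈ 75.3 K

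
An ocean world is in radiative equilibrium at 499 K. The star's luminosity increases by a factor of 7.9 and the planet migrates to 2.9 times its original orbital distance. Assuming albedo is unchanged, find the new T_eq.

T_eq ∝ L^(1/4) · d^(−1/2).
T′ = 499 × 7.9^(1/4) / 2.9^(1/2) = 491 K.

T_eq ≈ 491 K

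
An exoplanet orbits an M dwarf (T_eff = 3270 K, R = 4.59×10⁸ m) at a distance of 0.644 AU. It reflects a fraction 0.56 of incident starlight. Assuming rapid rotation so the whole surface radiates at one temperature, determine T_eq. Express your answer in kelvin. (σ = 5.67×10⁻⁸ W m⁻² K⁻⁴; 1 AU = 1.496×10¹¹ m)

T_eq ≈ 130 K

d = 0.644 AU = 9.63×10¹⁰ m.
L = 4πR_⋆²σT_⋆⁴ = 4π(4.59×10⁸)² × 5.67×10⁻⁸ × (3270)⁴ = 1.72×10²⁵ W.
S = L/(4πd²) = 147 W m⁻².
Energy balance: absorbed = emitted ⇒ πR²·S(1−A) = 4πR²·σT_eq⁴, so T_eq⁴ = S(1−A)/(4σ).
T_eq = [147 × 0.44 / (4 × 5.67×10⁻⁸)]^(1/4) = (2.85×10⁸)^(1/4) = 130 K.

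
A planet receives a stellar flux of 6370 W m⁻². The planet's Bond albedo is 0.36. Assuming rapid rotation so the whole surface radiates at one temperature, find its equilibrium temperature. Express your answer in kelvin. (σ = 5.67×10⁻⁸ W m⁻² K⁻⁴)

Energy balance: absorbed = emitted ⇒ πR²·S(1−A) = 4πR²·σT_eq⁴, so T_eq⁴ = S(1−A)/(4σ).
T_eq = [6370 × 0.64 / (4 × 5.67×10⁻⁸)]^(1/4) = (1.80×10¹⁰)^(1/4) = 366 K.

T_eq ≈ 366 K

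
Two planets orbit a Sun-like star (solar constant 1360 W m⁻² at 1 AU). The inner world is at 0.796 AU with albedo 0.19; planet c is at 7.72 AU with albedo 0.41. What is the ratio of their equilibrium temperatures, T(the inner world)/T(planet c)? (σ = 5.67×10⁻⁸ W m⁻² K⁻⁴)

T_eq = [S₀(1−A)/(4σd²)]^(1/4), so T ∝ (1−A)^(1/4) / √d.
T₁ = [1360×0.81/(4×5.67×10⁻⁸×0.796²)]^(1/4) = 295.90 K.
T₂ = [1360×0.59/(4×5.67×10⁻⁸×7.72²)]^(1/4) = 87.78 K.

T₁/T₂ ≈ 3.371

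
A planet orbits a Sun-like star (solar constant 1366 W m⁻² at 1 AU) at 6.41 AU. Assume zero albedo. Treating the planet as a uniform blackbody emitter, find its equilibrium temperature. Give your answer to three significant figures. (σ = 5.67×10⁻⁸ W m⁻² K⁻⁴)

T_eq ≈ 110 K

Flux at 6.41 AU: S = 1366/6.41² = 33.2 W m⁻².
Energy balance: absorbed = emitted ⇒ πR²·S(1−A) = 4πR²·σT_eq⁴, so T_eq⁴ = S(1−A)/(4σ).
T_eq = [33.2 × 1.00 / (4 × 5.67×10⁻⁸)]^(1/4) = (1.47×10⁸)^(1/4) = 110 K.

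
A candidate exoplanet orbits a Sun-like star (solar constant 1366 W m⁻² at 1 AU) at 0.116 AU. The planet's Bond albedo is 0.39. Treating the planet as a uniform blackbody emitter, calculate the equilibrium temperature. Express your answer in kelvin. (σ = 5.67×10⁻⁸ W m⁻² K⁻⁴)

T_eq ≈ 723 K

Flux at 0.116 AU: S = 1366/0.116² = 1.02×10⁵ W m⁻².
Energy balance: absorbed = emitted ⇒ πR²·S(1−A) = 4πR²·σT_eq⁴, so T_eq⁴ = S(1−A)/(4σ).
T_eq = [1.02×10⁵ × 0.61 / (4 × 5.67×10⁻⁸)]^(1/4) = (2.73×10¹¹)^(1/4) = 723 K.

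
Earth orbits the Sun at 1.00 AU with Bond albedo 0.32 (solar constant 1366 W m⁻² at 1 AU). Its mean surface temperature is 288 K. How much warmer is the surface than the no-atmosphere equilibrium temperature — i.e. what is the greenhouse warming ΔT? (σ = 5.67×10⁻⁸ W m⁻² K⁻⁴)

S = 1366/1.00² = 1366 W m⁻².
T_eq = [S(1−A)/(4σ)]^(1/4) = [1366×0.68/(4×5.67×10⁻⁸)]^(1/4) = 253.0 K.
ΔT = T_surf − T_eq = 288 − 253.0.

ΔT ≈ 35.0 K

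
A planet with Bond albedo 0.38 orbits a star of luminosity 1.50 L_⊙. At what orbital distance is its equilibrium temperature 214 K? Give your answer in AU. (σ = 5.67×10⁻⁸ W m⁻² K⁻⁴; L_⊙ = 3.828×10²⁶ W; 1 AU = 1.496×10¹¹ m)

d ≈ 1.63 AU

L = 1.50 × 3.828×10²⁶ = 5.74×10²⁶ W.
From T_eq⁴ = L(1−A)/(16πσd²): d = √[L(1−A)/(16πσT_eq⁴)].
d = √[5.74×10²⁶ × 0.62 / (16π × 5.67×10⁻⁸ × (214)⁴)] = 2.44×10¹¹ m = 1.63 AU.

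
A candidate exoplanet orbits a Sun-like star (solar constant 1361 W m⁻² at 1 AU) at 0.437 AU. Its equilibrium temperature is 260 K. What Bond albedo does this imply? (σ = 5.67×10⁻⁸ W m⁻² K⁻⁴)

Flux at 0.437 AU: S = 1361/0.437² = 7130 W m⁻².
From T_eq⁴ = S(1−A)/(4σ): 1−A = 4σT_eq⁴/S.
1−A = 4 × 5.67×10⁻⁸ × (260)⁴ / 7130 = 0.145.

A ≈ 0.85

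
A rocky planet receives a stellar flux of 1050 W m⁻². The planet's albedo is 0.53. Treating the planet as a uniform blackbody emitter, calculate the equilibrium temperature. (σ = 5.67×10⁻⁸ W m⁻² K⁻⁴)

T_eq ≈ 216 K

Energy balance: absorbed = emitted ⇒ πR²·S(1−A) = 4πR²·σT_eq⁴, so T_eq⁴ = S(1−A)/(4σ).
T_eq = [1050 × 0.47 / (4 × 5.67×10⁻⁸)]^(1/4) = (2.18×10⁹)^(1/4) = 216 K.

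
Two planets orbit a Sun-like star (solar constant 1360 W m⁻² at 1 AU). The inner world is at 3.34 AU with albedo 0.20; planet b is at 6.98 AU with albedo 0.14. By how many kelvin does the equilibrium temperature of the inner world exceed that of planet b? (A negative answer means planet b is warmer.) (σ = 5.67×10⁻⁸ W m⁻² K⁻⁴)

ΔT ≈ 42.6 K

T_eq = [S₀(1−A)/(4σd²)]^(1/4), so T ∝ (1−A)^(1/4) / √d.
T₁ = [1360×0.80/(4×5.67×10⁻⁸×3.34²)]^(1/4) = 144.00 K.
T₂ = [1360×0.86/(4×5.67×10⁻⁸×6.98²)]^(1/4) = 101.43 K.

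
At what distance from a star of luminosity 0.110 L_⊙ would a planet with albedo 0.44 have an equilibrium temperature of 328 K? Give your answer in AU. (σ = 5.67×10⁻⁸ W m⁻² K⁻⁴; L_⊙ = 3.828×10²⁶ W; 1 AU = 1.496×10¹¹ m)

L = 0.110 × 3.828×10²⁶ = 4.21×10²⁵ W.
From T_eq⁴ = L(1−A)/(16πσd²): d = √[L(1−A)/(16πσT_eq⁴)].
d = √[4.21×10²⁵ × 0.56 / (16π × 5.67×10⁻⁸ × (328)⁴)] = 2.67×10¹⁰ m = 0.179 AU.

d ≈ 0.179 AU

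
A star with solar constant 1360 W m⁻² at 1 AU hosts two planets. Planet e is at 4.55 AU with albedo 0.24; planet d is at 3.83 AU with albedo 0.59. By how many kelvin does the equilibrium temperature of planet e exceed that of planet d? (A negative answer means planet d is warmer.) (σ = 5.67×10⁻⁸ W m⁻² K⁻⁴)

T_eq = [S₀(1−A)/(4σd²)]^(1/4), so T ∝ (1−A)^(1/4) / √d.
T₁ = [1360×0.76/(4×5.67×10⁻⁸×4.55²)]^(1/4) = 121.81 K.
T₂ = [1360×0.41/(4×5.67×10⁻⁸×3.83²)]^(1/4) = 113.78 K.

ΔT ≈ 8.0 K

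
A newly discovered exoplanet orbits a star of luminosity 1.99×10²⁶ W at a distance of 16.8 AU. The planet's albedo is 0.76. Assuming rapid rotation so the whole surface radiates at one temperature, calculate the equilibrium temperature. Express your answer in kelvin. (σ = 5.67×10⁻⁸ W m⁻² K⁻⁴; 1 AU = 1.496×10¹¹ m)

d = 16.8 AU = 2.51×10¹² m.
Flux: S = L/(4πd²) = 1.99×10²⁶/(4π×(2.51×10¹²)²) = 2.51 W m⁻².
Energy balance: absorbed = emitted ⇒ πR²·S(1−A) = 4πR²·σT_eq⁴, so T_eq⁴ = S(1−A)/(4σ).
T_eq = [2.51 × 0.24 / (4 × 5.67×10⁻⁸)]^(1/4) = (2.65×10⁶)^(1/4) = 40.4 K.

T_eq ≈ 40.4 K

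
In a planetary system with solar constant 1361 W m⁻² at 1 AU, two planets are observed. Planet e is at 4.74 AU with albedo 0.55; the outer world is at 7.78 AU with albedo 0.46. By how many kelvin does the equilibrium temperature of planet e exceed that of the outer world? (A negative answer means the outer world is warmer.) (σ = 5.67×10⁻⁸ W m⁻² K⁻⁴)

T_eq = [S₀(1−A)/(4σd²)]^(1/4), so T ∝ (1−A)^(1/4) / √d.
T₁ = [1361×0.45/(4×5.67×10⁻⁸×4.74²)]^(1/4) = 104.71 K.
T₂ = [1361×0.54/(4×5.67×10⁻⁸×7.78²)]^(1/4) = 85.54 K.

ΔT ≈ 19.2 K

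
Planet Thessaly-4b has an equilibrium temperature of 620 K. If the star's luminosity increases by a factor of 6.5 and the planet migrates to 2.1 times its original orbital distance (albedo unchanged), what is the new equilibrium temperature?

T_eq ≈ 683 K

T_eq ∝ L^(1/4) · d^(−1/2).
T′ = 620 × 6.5^(1/4) / 2.1^(1/2) = 683 K.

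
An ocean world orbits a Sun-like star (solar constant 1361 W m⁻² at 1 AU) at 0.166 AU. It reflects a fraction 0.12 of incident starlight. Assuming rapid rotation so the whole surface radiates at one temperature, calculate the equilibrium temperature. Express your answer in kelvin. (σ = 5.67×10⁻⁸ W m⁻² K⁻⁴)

T_eq ≈ 662 K

Flux at 0.166 AU: S = 1361/0.166² = 4.94×10⁴ W m⁻².
Energy balance: absorbed = emitted ⇒ πR²·S(1−A) = 4πR²·σT_eq⁴, so T_eq⁴ = S(1−A)/(4σ).
T_eq = [4.94×10⁴ × 0.88 / (4 × 5.67×10⁻⁸)]^(1/4) = (1.92×10¹¹)^(1/4) = 662 K.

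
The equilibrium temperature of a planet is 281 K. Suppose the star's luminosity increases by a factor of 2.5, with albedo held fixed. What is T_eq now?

T_eq ≈ 353 K

T_eq ∝ L^(1/4) · d^(−1/2).
T′ = 281 × 2.5^(1/4) = 353 K.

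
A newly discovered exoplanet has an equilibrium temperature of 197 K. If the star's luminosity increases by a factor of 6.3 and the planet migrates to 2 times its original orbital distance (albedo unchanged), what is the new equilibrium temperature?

T_eq ≈ 221 K

T_eq ∝ L^(1/4) · d^(−1/2).
T′ = 197 × 6.3^(1/4) / 2^(1/2) = 221 K.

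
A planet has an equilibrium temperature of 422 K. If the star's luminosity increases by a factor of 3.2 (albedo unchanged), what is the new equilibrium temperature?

T_eq ∝ L^(1/4) · d^(−1/2).
T′ = 422 × 3.2^(1/4) = 564 K.

T_eq ≈ 564 K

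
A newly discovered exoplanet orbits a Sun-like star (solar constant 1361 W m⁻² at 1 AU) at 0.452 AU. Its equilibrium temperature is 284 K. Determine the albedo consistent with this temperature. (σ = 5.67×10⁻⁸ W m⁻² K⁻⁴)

Flux at 0.452 AU: S = 1361/0.452² = 6660 W m⁻².
From T_eq⁴ = S(1−A)/(4σ): 1−A = 4σT_eq⁴/S.
1−A = 4 × 5.67×10⁻⁸ × (284)⁴ / 6660 = 0.221.

A ≈ 0.78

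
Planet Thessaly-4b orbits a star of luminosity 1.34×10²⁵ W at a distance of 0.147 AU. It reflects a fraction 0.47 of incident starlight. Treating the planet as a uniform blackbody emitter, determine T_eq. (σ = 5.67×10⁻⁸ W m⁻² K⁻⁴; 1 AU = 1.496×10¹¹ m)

T_eq ≈ 268 K

d = 0.147 AU = 2.20×10¹⁰ m.
Flux: S = L/(4πd²) = 1.34×10²⁵/(4π×(2.20×10¹⁰)²) = 2200 W m⁻².
Energy balance: absorbed = emitted ⇒ πR²·S(1−A) = 4πR²·σT_eq⁴, so T_eq⁴ = S(1−A)/(4σ).
T_eq = [2200 × 0.53 / (4 × 5.67×10⁻⁸)]^(1/4) = (5.15×10⁹)^(1/4) = 268 K.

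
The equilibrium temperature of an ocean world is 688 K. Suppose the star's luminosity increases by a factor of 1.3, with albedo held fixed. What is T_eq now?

T_eq ∝ L^(1/4) · d^(−1/2).
T′ = 688 × 1.3^(1/4) = 735 K.

T_eq ≈ 735 K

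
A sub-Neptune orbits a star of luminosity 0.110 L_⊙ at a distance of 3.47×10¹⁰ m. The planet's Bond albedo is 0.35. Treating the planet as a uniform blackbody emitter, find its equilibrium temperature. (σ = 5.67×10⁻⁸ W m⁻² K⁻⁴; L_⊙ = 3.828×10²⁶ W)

T_eq ≈ 299 K

L = 0.110 × 3.828×10²⁶ = 4.21×10²⁵ W.
Flux: S = L/(4πd²) = 4.21×10²⁵/(4π×(3.47×10¹⁰)²) = 2780 W m⁻².
Energy balance: absorbed = emitted ⇒ πR²·S(1−A) = 4πR²·σT_eq⁴, so T_eq⁴ = S(1−A)/(4σ).
T_eq = [2780 × 0.65 / (4 × 5.67×10⁻⁸)]^(1/4) = (7.98×10⁹)^(1/4) = 299 K.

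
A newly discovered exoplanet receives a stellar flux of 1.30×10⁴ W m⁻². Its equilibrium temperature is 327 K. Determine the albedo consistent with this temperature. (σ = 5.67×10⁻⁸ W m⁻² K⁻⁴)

From T_eq⁴ = S(1−A)/(4σ): 1−A = 4σT_eq⁴/S.
1−A = 4 × 5.67×10⁻⁸ × (327)⁴ / 1.30×10⁴ = 0.199.

A ≈ 0.80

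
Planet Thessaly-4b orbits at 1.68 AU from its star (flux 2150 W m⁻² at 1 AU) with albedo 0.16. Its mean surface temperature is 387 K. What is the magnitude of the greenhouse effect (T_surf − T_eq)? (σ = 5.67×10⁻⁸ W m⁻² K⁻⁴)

ΔT ≈ 156.5 K

S = 2150/1.68² = 761.8 W m⁻².
T_eq = [S(1−A)/(4σ)]^(1/4) = [761.8×0.84/(4×5.67×10⁻⁸)]^(1/4) = 230.5 K.
ΔT = T_surf − T_eq = 387 − 230.5.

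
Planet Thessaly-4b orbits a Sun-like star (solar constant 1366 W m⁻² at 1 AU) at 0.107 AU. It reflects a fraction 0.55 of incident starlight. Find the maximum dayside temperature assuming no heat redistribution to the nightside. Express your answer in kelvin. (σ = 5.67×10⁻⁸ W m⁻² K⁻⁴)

T_ss ≈ 986 K

Flux at 0.107 AU: S = 1366/0.107² = 1.19×10⁵ W m⁻².
With no redistribution each surface element balances locally: S(1−A) = σT⁴.
T = [1.19×10⁵ × 0.45 / 5.67×10⁻⁸]^(1/4) = (9.47×10¹¹)^(1/4) = 986 K.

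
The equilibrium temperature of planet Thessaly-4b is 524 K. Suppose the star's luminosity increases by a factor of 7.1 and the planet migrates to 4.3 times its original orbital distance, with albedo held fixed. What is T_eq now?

T_eq ≈ 412 K

T_eq ∝ L^(1/4) · d^(−1/2).
T′ = 524 × 7.1^(1/4) / 4.3^(1/2) = 412 K.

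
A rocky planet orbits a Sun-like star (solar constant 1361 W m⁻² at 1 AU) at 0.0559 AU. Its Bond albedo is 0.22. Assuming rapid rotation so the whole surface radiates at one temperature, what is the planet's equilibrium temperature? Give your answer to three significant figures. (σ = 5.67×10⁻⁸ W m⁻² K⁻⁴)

T_eq ≈ 1110 K

Flux at 0.0559 AU: S = 1361/0.0559² = 4.36×10⁵ W m⁻².
Energy balance: absorbed = emitted ⇒ πR²·S(1−A) = 4πR²·σT_eq⁴, so T_eq⁴ = S(1−A)/(4σ).
T_eq = [4.36×10⁵ × 0.78 / (4 × 5.67×10⁻⁸)]^(1/4) = (1.50×10¹²)^(1/4) = 1110 K.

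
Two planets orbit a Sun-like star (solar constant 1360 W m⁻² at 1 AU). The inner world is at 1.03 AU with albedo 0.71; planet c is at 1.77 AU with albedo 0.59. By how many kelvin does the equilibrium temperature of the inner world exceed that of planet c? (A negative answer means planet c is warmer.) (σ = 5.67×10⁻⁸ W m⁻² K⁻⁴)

ΔT ≈ 33.8 K

T_eq = [S₀(1−A)/(4σd²)]^(1/4), so T ∝ (1−A)^(1/4) / √d.
T₁ = [1360×0.29/(4×5.67×10⁻⁸×1.03²)]^(1/4) = 201.21 K.
T₂ = [1360×0.41/(4×5.67×10⁻⁸×1.77²)]^(1/4) = 167.37 K.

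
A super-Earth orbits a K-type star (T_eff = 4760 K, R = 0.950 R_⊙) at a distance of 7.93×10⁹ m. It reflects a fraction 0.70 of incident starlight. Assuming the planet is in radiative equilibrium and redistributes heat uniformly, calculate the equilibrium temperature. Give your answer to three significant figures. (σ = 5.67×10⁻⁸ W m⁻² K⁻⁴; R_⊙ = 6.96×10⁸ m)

R_⋆ = 0.950 × 6.96×10⁸ = 6.61×10⁸ m.
L = 4πR_⋆²σT_⋆⁴ = 4π(6.61×10⁸)² × 5.67×10⁻⁸ × (4760)⁴ = 1.60×10²⁶ W.
S = L/(4πd²) = 2.02×10⁵ W m⁻².
Energy balance: absorbed = emitted ⇒ πR²·S(1−A) = 4πR²·σT_eq⁴, so T_eq⁴ = S(1−A)/(4σ).
T_eq = [2.02×10⁵ × 0.30 / (4 × 5.67×10⁻⁸)]^(1/4) = (2.68×10¹¹)^(1/4) = 719 K.

T_eq ≈ 719 K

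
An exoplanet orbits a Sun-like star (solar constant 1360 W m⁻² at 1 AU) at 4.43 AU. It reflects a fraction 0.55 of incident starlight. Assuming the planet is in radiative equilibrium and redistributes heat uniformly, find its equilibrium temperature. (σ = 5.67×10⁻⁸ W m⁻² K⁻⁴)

T_eq ≈ 108 K

Flux at 4.43 AU: S = 1360/4.43² = 69.3 W m⁻².
Energy balance: absorbed = emitted ⇒ πR²·S(1−A) = 4πR²·σT_eq⁴, so T_eq⁴ = S(1−A)/(4σ).
T_eq = [69.3 × 0.45 / (4 × 5.67×10⁻⁸)]^(1/4) = (1.37×10⁸)^(1/4) = 108 K.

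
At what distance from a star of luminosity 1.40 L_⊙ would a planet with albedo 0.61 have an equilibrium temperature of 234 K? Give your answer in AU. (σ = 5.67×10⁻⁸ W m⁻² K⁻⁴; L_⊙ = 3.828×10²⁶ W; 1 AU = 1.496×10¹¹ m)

L = 1.40 × 3.828×10²⁶ = 5.36×10²⁶ W.
From T_eq⁴ = L(1−A)/(16πσd²): d = √[L(1−A)/(16πσT_eq⁴)].
d = √[5.36×10²⁶ × 0.39 / (16π × 5.67×10⁻⁸ × (234)⁴)] = 1.56×10¹¹ m = 1.05 AU.

d ≈ 1.05 AU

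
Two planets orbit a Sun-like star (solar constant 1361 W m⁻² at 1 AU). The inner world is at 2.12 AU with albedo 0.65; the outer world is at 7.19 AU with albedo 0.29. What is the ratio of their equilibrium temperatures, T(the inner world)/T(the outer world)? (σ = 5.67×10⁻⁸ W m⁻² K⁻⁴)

T_eq = [S₀(1−A)/(4σd²)]^(1/4), so T ∝ (1−A)^(1/4) / √d.
T₁ = [1361×0.35/(4×5.67×10⁻⁸×2.12²)]^(1/4) = 147.03 K.
T₂ = [1361×0.71/(4×5.67×10⁻⁸×7.19²)]^(1/4) = 95.28 K.

T₁/T₂ ≈ 1.543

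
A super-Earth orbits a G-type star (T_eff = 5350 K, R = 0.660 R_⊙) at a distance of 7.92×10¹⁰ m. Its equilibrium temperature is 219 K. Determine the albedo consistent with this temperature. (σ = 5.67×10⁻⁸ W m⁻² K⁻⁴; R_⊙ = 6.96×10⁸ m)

R_⋆ = 0.660 × 6.96×10⁸ = 4.59×10⁸ m.
L = 4πR_⋆²σT_⋆⁴ = 4π(4.59×10⁸)² × 5.67×10⁻⁸ × (5350)⁴ = 1.23×10²⁶ W.
S = L/(4πd²) = 1560 W m⁻².
From T_eq⁴ = S(1−A)/(4σ): 1−A = 4σT_eq⁴/S.
1−A = 4 × 5.67×10⁻⁸ × (219)⁴ / 1560 = 0.334.

A ≈ 0.67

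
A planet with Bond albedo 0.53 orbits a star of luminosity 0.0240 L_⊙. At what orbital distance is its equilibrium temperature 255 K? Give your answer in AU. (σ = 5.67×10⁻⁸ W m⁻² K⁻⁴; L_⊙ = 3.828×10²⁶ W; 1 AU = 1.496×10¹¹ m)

d ≈ 0.127 AU

L = 0.0240 × 3.828×10²⁶ = 9.19×10²⁴ W.
From T_eq⁴ = L(1−A)/(16πσd²): d = √[L(1−A)/(16πσT_eq⁴)].
d = √[9.19×10²⁴ × 0.47 / (16π × 5.67×10⁻⁸ × (255)⁴)] = 1.89×10¹⁰ m = 0.127 AU.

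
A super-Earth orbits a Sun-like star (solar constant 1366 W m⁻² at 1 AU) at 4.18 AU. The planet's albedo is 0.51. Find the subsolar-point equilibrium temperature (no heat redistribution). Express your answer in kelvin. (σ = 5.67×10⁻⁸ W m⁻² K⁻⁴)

T_ss ≈ 161 K

Flux at 4.18 AU: S = 1366/4.18² = 78.2 W m⁻².
At the subsolar point the surface absorbs S(1−A) and emits σT⁴ per unit area — no factor of 4, since only the local patch is in balance.
T = [78.2 × 0.49 / 5.67×10⁻⁸]^(1/4) = (6.76×10⁸)^(1/4) = 161 K.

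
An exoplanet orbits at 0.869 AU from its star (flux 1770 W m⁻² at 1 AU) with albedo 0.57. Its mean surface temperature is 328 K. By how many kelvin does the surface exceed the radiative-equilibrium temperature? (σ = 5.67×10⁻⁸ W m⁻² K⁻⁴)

ΔT ≈ 69.8 K

S = 1770/0.869² = 2344 W m⁻².
T_eq = [S(1−A)/(4σ)]^(1/4) = [2344×0.43/(4×5.67×10⁻⁸)]^(1/4) = 258.2 K.
ΔT = T_surf − T_eq = 328 − 258.2.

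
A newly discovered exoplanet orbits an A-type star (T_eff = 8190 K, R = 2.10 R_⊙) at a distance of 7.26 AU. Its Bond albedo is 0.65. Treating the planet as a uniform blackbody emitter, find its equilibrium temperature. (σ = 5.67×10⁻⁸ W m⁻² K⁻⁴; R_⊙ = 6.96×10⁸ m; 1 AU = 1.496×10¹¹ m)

R_⋆ = 2.10 × 6.96×10⁸ = 1.46×10⁹ m.
d = 7.26 AU = 1.09×10¹² m.
L = 4πR_⋆²σT_⋆⁴ = 4π(1.46×10⁹)² × 5.67×10⁻⁸ × (8190)⁴ = 6.85×10²⁷ W.
S = L/(4πd²) = 462 W m⁻².
Energy balance: absorbed = emitted ⇒ πR²·S(1−A) = 4πR²·σT_eq⁴, so T_eq⁴ = S(1−A)/(4σ).
T_eq = [462 × 0.35 / (4 × 5.67×10⁻⁸)]^(1/4) = (7.13×10⁸)^(1/4) = 163 K.

T_eq ≈ 163 K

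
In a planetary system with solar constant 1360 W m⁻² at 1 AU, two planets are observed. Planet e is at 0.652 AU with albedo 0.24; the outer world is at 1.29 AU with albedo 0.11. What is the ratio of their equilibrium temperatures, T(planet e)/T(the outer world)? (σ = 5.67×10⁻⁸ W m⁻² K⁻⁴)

T₁/T₂ ≈ 1.352

T_eq = [S₀(1−A)/(4σd²)]^(1/4), so T ∝ (1−A)^(1/4) / √d.
T₁ = [1360×0.76/(4×5.67×10⁻⁸×0.652²)]^(1/4) = 321.78 K.
T₂ = [1360×0.89/(4×5.67×10⁻⁸×1.29²)]^(1/4) = 237.97 K.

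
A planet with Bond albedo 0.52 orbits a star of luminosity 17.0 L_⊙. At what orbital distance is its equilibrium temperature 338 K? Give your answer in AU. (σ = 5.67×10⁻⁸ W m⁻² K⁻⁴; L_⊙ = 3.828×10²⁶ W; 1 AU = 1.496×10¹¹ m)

d ≈ 1.94 AU

L = 17.0 × 3.828×10²⁶ = 6.51×10²⁷ W.
From T_eq⁴ = L(1−A)/(16πσd²): d = √[L(1−A)/(16πσT_eq⁴)].
d = √[6.51×10²⁷ × 0.48 / (16π × 5.67×10⁻⁸ × (338)⁴)] = 2.90×10¹¹ m = 1.94 AU.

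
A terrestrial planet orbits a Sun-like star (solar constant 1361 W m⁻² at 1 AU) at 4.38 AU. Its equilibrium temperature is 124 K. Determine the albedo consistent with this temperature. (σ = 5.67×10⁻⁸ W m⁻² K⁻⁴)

Flux at 4.38 AU: S = 1361/4.38² = 70.9 W m⁻².
From T_eq⁴ = S(1−A)/(4σ): 1−A = 4σT_eq⁴/S.
1−A = 4 × 5.67×10⁻⁸ × (124)⁴ / 70.9 = 0.756.

A ≈ 0.24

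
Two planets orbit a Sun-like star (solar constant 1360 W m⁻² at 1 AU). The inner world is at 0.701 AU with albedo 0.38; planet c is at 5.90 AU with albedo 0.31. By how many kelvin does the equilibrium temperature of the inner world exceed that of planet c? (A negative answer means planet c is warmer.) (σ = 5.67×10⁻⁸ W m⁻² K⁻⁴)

T_eq = [S₀(1−A)/(4σd²)]^(1/4), so T ∝ (1−A)^(1/4) / √d.
T₁ = [1360×0.62/(4×5.67×10⁻⁸×0.701²)]^(1/4) = 294.93 K.
T₂ = [1360×0.69/(4×5.67×10⁻⁸×5.90²)]^(1/4) = 104.41 K.

ΔT ≈ 190.5 K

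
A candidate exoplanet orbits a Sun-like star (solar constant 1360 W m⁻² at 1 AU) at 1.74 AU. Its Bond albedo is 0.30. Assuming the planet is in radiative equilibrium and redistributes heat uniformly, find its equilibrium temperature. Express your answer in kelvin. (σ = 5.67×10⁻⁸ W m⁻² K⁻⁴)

T_eq ≈ 193 K

Flux at 1.74 AU: S = 1360/1.74² = 449 W m⁻².
Energy balance: absorbed = emitted ⇒ πR²·S(1−A) = 4πR²·σT_eq⁴, so T_eq⁴ = S(1−A)/(4σ).
T_eq = [449 × 0.70 / (4 × 5.67×10⁻⁸)]^(1/4) = (1.39×10⁹)^(1/4) = 193 K.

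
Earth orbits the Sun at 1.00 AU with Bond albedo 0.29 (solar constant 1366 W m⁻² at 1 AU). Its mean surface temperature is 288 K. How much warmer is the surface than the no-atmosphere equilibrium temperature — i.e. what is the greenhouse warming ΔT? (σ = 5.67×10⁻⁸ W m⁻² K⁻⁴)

S = 1366/1.00² = 1366 W m⁻².
T_eq = [S(1−A)/(4σ)]^(1/4) = [1366×0.71/(4×5.67×10⁻⁸)]^(1/4) = 255.7 K.
ΔT = T_surf − T_eq = 288 − 255.7.

ΔT ≈ 32.3 K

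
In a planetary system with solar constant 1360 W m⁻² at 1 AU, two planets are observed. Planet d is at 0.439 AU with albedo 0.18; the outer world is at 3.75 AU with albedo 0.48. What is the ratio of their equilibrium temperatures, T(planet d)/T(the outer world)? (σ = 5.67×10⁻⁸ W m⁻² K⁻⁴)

T₁/T₂ ≈ 3.275

T_eq = [S₀(1−A)/(4σd²)]^(1/4), so T ∝ (1−A)^(1/4) / √d.
T₁ = [1360×0.82/(4×5.67×10⁻⁸×0.439²)]^(1/4) = 399.66 K.
T₂ = [1360×0.52/(4×5.67×10⁻⁸×3.75²)]^(1/4) = 122.03 K.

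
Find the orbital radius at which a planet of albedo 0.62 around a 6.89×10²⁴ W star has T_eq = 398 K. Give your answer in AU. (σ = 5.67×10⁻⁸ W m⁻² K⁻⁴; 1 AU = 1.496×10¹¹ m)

d ≈ 0.0404 AU

From T_eq⁴ = L(1−A)/(16πσd²): d = √[L(1−A)/(16πσT_eq⁴)].
d = √[6.89×10²⁴ × 0.38 / (16π × 5.67×10⁻⁸ × (398)⁴)] = 6.05×10⁹ m = 0.0404 AU.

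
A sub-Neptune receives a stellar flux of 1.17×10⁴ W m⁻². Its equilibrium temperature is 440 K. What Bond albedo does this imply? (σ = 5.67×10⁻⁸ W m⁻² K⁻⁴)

A ≈ 0.27

From T_eq⁴ = S(1−A)/(4σ): 1−A = 4σT_eq⁴/S.
1−A = 4 × 5.67×10⁻⁸ × (440)⁴ / 1.17×10⁴ = 0.727.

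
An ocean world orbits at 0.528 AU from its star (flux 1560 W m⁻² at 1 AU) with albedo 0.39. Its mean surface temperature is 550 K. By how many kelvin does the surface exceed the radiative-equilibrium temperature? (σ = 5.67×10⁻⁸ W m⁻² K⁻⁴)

ΔT ≈ 199.7 K

S = 1560/0.528² = 5596 W m⁻².
T_eq = [S(1−A)/(4σ)]^(1/4) = [5596×0.61/(4×5.67×10⁻⁸)]^(1/4) = 350.3 K.
ΔT = T_surf − T_eq = 550 − 350.3.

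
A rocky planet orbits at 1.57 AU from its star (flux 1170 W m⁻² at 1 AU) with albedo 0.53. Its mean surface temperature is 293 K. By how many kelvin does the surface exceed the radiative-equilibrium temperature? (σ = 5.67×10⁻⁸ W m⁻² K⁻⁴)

ΔT ≈ 115.9 K

S = 1170/1.57² = 474.7 W m⁻².
T_eq = [S(1−A)/(4σ)]^(1/4) = [474.7×0.47/(4×5.67×10⁻⁸)]^(1/4) = 177.1 K.
ΔT = T_surf − T_eq = 293 − 177.1.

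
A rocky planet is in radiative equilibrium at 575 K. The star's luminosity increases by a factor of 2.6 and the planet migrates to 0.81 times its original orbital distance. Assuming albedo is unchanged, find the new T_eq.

T_eq ≈ 811 K

T_eq ∝ L^(1/4) · d^(−1/2).
T′ = 575 × 2.6^(1/4) / 0.81^(1/2) = 811 K.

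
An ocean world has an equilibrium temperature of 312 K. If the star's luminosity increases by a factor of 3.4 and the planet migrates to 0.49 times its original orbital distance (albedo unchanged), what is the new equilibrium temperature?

T_eq ∝ L^(1/4) · d^(−1/2).
T′ = 312 × 3.4^(1/4) / 0.49^(1/2) = 605 K.

T_eq ≈ 605 K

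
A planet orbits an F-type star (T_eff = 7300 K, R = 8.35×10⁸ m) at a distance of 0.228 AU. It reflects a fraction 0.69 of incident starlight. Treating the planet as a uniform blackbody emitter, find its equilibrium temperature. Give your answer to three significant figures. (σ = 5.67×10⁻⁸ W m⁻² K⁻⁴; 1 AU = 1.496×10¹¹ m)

d = 0.228 AU = 3.41×10¹⁰ m.
L = 4πR_⋆²σT_⋆⁴ = 4π(8.35×10⁸)² × 5.67×10⁻⁸ × (7300)⁴ = 1.41×10²⁷ W.
S = L/(4πd²) = 9.65×10⁴ W m⁻².
Energy balance: absorbed = emitted ⇒ πR²·S(1−A) = 4πR²·σT_eq⁴, so T_eq⁴ = S(1−A)/(4σ).
T_eq = [9.65×10⁴ × 0.31 / (4 × 5.67×10⁻⁸)]^(1/4) = (1.32×10¹¹)^(1/4) = 603 K.

T_eq ≈ 603 K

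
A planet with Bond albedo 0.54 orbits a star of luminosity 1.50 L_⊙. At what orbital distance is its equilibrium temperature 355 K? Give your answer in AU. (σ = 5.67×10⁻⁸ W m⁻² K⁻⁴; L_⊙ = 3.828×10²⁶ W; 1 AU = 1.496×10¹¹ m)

L = 1.50 × 3.828×10²⁶ = 5.74×10²⁶ W.
From T_eq⁴ = L(1−A)/(16πσd²): d = √[L(1−A)/(16πσT_eq⁴)].
d = √[5.74×10²⁶ × 0.46 / (16π × 5.67×10⁻⁸ × (355)⁴)] = 7.64×10¹⁰ m = 0.511 AU.

d ≈ 0.511 AU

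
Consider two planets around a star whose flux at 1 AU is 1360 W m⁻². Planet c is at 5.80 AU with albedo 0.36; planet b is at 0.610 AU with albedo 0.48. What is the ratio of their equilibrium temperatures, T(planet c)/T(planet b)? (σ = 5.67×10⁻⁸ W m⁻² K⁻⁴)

T_eq = [S₀(1−A)/(4σd²)]^(1/4), so T ∝ (1−A)^(1/4) / √d.
T₁ = [1360×0.64/(4×5.67×10⁻⁸×5.80²)]^(1/4) = 103.35 K.
T₂ = [1360×0.52/(4×5.67×10⁻⁸×0.610²)]^(1/4) = 302.56 K.

T₁/T₂ ≈ 0.342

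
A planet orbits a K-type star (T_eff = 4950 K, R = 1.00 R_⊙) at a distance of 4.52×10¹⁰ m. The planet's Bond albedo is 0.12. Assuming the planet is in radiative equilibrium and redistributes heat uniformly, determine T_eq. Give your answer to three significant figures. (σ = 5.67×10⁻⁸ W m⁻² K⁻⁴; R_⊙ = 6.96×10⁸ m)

T_eq ≈ 421 K

R_⋆ = 1.00 × 6.96×10⁸ = 6.96×10⁸ m.
L = 4πR_⋆²σT_⋆⁴ = 4π(6.96×10⁸)² × 5.67×10⁻⁸ × (4950)⁴ = 2.07×10²⁶ W.
S = L/(4πd²) = 8070 W m⁻².
Energy balance: absorbed = emitted ⇒ πR²·S(1−A) = 4πR²·σT_eq⁴, so T_eq⁴ = S(1−A)/(4σ).
T_eq = [8070 × 0.88 / (4 × 5.67×10⁻⁸)]^(1/4) = (3.13×10¹⁰)^(1/4) = 421 K.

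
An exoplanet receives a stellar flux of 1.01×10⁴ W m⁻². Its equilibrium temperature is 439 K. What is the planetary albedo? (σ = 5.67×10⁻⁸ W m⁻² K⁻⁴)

A ≈ 0.17

From T_eq⁴ = S(1−A)/(4σ): 1−A = 4σT_eq⁴/S.
1−A = 4 × 5.67×10⁻⁸ × (439)⁴ / 1.01×10⁴ = 0.834.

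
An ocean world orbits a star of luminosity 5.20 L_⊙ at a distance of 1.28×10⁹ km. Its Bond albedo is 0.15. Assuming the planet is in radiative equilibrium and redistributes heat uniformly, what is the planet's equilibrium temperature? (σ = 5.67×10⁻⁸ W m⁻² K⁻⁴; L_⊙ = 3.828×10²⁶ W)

T_eq ≈ 138 K

d = 1.28×10⁹ km = 1.28×10¹² m.
L = 5.20 × 3.828×10²⁶ = 1.99×10²⁷ W.
Flux: S = L/(4πd²) = 1.99×10²⁷/(4π×(1.28×10¹²)²) = 96.7 W m⁻².
Energy balance: absorbed = emitted ⇒ πR²·S(1−A) = 4πR²·σT_eq⁴, so T_eq⁴ = S(1−A)/(4σ).
T_eq = [96.7 × 0.85 / (4 × 5.67×10⁻⁸)]^(1/4) = (3.62×10⁸)^(1/4) = 138 K.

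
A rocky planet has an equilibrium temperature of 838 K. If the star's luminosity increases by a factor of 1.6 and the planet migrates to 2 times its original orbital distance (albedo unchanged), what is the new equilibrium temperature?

T_eq ∝ L^(1/4) · d^(−1/2).
T′ = 838 × 1.6^(1/4) / 2^(1/2) = 666 K.

T_eq ≈ 666 K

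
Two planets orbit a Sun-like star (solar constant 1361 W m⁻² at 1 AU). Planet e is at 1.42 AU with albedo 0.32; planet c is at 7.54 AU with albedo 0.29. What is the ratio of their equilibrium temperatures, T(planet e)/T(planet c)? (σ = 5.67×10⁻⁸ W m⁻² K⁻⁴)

T₁/T₂ ≈ 2.280

T_eq = [S₀(1−A)/(4σd²)]^(1/4), so T ∝ (1−A)^(1/4) / √d.
T₁ = [1361×0.68/(4×5.67×10⁻⁸×1.42²)]^(1/4) = 212.10 K.
T₂ = [1361×0.71/(4×5.67×10⁻⁸×7.54²)]^(1/4) = 93.04 K.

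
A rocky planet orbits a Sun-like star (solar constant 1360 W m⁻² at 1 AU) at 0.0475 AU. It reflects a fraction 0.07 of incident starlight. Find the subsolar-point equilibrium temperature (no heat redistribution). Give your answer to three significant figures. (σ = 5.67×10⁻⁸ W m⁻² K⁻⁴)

T_ss ≈ 1770 K

Flux at 0.0475 AU: S = 1360/0.0475² = 6.03×10⁵ W m⁻².
At the subsolar point the surface absorbs S(1−A) and emits σT⁴ per unit area — no factor of 4, since only the local patch is in balance.
T = [6.03×10⁵ × 0.93 / 5.67×10⁻⁸]^(1/4) = (9.89×10¹²)^(1/4) = 1770 K.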